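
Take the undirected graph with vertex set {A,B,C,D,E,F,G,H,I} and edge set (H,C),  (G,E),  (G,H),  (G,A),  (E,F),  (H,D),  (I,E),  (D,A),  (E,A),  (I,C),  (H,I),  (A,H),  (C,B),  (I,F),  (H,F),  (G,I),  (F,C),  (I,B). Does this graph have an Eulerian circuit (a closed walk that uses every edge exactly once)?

Yes

Degrees: A:4, B:2, C:4, D:2, E:4, F:4, G:4, H:6, I:6
All degrees are even and the non-isolated vertices are connected — an Eulerian circuit exists.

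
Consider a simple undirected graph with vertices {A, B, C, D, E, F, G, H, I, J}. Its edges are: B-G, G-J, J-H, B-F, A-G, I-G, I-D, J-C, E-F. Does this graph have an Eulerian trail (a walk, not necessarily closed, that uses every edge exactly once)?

No

Degrees: A:1, B:2, C:1, D:1, E:1, F:2, G:4, H:1, I:2, J:3
Odd-degree vertices: A, C, D, E, H, J (6 total).
With 6 odd-degree vertices (more than two), no single trail can use every edge.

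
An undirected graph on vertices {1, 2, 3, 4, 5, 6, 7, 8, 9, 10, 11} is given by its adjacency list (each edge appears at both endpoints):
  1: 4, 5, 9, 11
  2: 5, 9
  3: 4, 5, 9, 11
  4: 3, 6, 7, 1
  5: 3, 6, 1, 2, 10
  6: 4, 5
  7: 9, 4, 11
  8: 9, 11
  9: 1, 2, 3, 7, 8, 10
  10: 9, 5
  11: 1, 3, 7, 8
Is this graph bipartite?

Yes

A valid 2-coloring puts {4, 5, 9, 11} on one side and {1, 2, 3, 6, 7, 8, 10} on the other; every edge crosses between the two sides.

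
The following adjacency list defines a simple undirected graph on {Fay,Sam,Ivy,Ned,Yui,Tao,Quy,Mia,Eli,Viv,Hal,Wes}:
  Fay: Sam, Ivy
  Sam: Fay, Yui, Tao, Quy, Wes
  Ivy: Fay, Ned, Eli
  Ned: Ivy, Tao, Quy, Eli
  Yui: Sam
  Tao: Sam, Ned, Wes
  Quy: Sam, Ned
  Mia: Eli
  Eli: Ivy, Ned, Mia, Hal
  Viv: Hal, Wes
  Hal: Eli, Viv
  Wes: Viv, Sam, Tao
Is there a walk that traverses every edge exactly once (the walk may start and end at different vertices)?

Degrees: Fay:2, Sam:5, Ivy:3, Ned:4, Yui:1, Tao:3, Quy:2, Mia:1, Eli:4, Viv:2, Hal:2, Wes:3
Odd-degree vertices: Sam, Ivy, Yui, Tao, Mia, Wes (6 total).
An Eulerian trail requires 0 or 2 odd-degree vertices; here there are 6.

No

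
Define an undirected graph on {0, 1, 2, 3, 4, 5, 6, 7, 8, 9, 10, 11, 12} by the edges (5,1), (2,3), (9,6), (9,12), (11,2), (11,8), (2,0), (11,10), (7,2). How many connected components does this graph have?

Component: {4}
Component: {1, 5}
Component: {6, 9, 12}
Component: {0, 2, 3, 7, 8, 10, 11}

4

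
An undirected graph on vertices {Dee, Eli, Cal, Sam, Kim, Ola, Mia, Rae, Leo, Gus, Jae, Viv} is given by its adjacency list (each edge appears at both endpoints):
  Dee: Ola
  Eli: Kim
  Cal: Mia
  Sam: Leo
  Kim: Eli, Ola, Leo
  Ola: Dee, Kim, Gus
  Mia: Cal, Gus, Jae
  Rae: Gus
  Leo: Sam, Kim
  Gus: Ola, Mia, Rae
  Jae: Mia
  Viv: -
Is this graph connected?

No

Component: {Viv}
Component: {Dee, Eli, Cal, Sam, Kim, Ola, Mia, Rae, Leo, Gus, Jae}
There are 2 separate components, so the graph is not connected.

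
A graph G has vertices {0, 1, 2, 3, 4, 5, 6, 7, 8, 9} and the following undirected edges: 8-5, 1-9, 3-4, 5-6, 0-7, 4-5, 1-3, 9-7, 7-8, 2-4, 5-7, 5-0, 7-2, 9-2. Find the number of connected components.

Component: {0, 1, 2, 3, 4, 5, 6, 7, 8, 9}

1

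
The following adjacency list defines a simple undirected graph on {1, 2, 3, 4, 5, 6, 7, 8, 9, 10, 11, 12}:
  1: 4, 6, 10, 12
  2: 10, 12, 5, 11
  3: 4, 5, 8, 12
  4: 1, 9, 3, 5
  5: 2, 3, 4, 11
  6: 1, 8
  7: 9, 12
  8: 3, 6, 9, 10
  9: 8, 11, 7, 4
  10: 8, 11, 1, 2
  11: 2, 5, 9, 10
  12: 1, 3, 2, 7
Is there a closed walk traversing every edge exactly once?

Degrees: 1:4, 2:4, 3:4, 4:4, 5:4, 6:2, 7:2, 8:4, 9:4, 10:4, 11:4, 12:4
Every vertex has even degree and the edges form a single connected piece, so an Eulerian circuit exists.

Yes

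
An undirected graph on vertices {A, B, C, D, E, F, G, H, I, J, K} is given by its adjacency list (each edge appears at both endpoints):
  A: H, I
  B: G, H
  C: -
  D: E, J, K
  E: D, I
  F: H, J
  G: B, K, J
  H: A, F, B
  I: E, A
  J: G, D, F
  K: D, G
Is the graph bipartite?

No

The cycle B-H-F-J-G-B has length 5, which is odd, so the graph is not bipartite.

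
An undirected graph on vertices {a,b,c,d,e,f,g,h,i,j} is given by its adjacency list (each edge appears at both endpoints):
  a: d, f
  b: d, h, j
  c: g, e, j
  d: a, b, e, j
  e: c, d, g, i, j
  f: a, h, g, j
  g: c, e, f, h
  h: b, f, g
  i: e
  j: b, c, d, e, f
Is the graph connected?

Yes

A breadth-first search from a visits a, f, d, g, h, j, e, b, c, i — all 10 vertices — so the graph is connected.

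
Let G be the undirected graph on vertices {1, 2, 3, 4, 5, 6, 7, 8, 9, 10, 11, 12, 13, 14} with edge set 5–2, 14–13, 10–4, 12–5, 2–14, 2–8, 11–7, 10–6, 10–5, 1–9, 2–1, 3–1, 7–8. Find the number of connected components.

Component: {1, 2, 3, 4, 5, 6, 7, 8, 9, 10, 11, 12, 13, 14}

1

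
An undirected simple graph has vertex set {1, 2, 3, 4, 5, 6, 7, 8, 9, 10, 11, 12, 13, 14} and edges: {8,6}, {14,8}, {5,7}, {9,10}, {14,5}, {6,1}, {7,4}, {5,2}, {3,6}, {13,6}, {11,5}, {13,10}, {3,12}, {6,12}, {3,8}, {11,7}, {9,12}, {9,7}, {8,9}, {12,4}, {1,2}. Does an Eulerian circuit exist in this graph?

Degrees: 1:2, 2:2, 3:3, 4:2, 5:4, 6:5, 7:4, 8:4, 9:4, 10:2, 11:2, 12:4, 13:2, 14:2
3, 6 have odd degree; an Eulerian circuit needs every degree to be even, so none exists.

No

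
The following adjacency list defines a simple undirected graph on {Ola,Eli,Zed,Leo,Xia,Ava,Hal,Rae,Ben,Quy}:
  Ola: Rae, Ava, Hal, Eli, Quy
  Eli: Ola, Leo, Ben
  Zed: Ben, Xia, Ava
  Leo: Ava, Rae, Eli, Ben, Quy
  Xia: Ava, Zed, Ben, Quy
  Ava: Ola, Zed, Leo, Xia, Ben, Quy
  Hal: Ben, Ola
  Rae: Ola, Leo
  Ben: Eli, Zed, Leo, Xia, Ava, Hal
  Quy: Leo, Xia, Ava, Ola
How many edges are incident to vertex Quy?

4

Neighbors of Quy: Ola, Leo, Xia, Ava.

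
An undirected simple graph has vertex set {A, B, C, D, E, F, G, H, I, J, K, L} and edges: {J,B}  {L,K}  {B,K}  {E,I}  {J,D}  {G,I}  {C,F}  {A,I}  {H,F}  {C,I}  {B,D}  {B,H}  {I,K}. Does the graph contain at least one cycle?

|V| = 12, |E| = 13, number of components = 1.
Since 13 > 12 - 1, a cycle must exist; for instance I-K-B-H-F-C-I.

Yes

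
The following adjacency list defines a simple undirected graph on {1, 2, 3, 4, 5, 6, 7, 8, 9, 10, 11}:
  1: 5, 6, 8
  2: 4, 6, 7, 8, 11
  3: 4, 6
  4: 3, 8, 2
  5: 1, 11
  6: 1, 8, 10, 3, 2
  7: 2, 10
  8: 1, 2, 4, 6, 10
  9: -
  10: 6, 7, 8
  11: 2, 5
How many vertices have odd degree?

Degrees: 1:3, 2:5, 3:2, 4:3, 5:2, 6:5, 7:2, 8:5, 9:0, 10:3, 11:2
Odd-degree vertices: 1, 2, 4, 6, 8, 10.

6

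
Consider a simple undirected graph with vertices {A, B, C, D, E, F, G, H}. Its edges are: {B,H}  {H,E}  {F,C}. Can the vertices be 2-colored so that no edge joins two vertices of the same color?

Yes

Color {A, D, F, G, H} black and {B, C, E} white. No edge joins two same-colored vertices, so the graph is bipartite.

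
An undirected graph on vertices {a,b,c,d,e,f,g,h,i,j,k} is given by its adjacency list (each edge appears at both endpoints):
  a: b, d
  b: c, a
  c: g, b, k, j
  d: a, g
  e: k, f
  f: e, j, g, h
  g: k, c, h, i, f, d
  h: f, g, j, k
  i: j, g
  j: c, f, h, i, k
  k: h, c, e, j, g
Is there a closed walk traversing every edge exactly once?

Degrees: a:2, b:2, c:4, d:2, e:2, f:4, g:6, h:4, i:2, j:5, k:5
j, k have odd degree; an Eulerian circuit needs every degree to be even, so none exists.

No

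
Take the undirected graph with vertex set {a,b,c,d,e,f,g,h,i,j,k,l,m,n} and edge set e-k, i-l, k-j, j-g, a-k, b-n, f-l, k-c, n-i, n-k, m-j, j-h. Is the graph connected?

No

Component: {d}
Component: {a, b, c, e, f, g, h, i, j, k, l, m, n}
There are 2 separate components, so the graph is not connected.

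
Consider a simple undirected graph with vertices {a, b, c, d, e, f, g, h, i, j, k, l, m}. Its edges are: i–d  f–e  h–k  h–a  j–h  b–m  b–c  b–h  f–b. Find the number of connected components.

4

Component: {g}
Component: {l}
Component: {d, i}
Component: {a, b, c, e, f, h, j, k, m}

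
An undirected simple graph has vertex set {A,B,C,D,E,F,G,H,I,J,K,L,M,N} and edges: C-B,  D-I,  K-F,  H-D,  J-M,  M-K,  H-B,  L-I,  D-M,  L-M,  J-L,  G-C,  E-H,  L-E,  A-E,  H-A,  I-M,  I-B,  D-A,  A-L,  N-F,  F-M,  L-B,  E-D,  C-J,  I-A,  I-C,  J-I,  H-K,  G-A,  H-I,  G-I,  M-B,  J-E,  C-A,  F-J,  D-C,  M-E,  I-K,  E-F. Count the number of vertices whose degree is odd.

6

Degrees: A:7, B:5, C:6, D:6, E:7, F:5, G:3, H:6, I:10, J:6, K:4, L:6, M:8, N:1
Odd-degree vertices: A, B, E, F, G, N.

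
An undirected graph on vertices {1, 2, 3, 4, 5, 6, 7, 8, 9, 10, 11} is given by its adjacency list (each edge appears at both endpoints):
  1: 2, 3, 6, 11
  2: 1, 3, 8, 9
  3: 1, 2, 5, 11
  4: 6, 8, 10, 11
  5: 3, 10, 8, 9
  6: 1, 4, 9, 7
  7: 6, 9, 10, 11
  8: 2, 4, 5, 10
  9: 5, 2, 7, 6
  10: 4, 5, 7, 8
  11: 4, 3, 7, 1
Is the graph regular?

Yes

Degrees: 1:4, 2:4, 3:4, 4:4, 5:4, 6:4, 7:4, 8:4, 9:4, 10:4, 11:4
Every vertex has degree 4, so the graph is 4-regular.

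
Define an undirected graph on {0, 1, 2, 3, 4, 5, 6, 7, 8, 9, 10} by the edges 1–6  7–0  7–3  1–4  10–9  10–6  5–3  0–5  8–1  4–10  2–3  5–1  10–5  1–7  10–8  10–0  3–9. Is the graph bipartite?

5-0-10-5 is an odd cycle (length 3), and a bipartite graph can contain only even cycles.

No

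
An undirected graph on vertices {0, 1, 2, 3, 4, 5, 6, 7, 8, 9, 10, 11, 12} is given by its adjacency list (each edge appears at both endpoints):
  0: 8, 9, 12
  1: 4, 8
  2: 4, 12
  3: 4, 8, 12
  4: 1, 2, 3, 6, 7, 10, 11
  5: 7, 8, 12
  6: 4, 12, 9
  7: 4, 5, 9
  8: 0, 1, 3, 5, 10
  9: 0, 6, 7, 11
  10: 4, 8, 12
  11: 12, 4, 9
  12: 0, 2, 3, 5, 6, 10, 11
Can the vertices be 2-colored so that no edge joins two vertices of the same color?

The cycle 5-7-4-6-12-5 has length 5, which is odd, so the graph is not bipartite.

No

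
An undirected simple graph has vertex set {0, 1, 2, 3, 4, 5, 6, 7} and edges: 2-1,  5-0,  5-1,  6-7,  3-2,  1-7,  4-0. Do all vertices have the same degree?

No

Degrees: 0:2, 1:3, 2:2, 3:1, 4:1, 5:2, 6:1, 7:2
Vertex 3 has degree 1 while 1 has degree 3, so the graph is not regular.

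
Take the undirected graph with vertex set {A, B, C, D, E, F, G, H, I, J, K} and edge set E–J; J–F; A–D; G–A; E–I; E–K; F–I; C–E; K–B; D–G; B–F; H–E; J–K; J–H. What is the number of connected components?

2

Component: {A, D, G}
Component: {B, C, E, F, H, I, J, K}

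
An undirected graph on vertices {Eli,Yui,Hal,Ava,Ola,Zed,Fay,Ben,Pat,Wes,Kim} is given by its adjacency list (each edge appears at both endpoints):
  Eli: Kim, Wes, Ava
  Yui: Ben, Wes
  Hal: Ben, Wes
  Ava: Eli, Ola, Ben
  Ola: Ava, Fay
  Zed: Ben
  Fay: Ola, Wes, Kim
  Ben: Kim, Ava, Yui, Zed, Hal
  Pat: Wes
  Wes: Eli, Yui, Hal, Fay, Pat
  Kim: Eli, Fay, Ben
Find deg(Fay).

3

Neighbors of Fay: Ola, Wes, Kim.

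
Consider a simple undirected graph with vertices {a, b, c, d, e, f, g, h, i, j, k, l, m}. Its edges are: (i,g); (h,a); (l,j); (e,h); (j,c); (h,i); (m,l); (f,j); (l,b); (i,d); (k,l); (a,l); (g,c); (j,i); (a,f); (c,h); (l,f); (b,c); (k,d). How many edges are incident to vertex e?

Neighbors of e: h.

1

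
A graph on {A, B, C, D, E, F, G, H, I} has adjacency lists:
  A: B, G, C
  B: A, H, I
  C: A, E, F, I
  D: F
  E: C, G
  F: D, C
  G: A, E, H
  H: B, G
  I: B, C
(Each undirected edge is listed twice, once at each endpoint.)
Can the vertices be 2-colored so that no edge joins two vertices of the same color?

Yes

Partition the vertices as {B, C, D, G} vs {A, E, F, H, I}. Each listed edge has one endpoint in each part, so the graph is bipartite.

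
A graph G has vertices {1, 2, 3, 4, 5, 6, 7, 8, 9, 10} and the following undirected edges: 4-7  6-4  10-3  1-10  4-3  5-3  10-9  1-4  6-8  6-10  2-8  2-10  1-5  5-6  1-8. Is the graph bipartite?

Yes

Color {4, 5, 8, 10} black and {1, 2, 3, 6, 7, 9} white. No edge joins two same-colored vertices, so the graph is bipartite.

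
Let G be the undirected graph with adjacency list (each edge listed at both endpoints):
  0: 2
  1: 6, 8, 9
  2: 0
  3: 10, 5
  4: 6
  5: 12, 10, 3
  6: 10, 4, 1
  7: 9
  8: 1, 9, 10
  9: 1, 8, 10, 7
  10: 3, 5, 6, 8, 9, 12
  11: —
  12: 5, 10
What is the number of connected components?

Component: {11}
Component: {0, 2}
Component: {1, 3, 4, 5, 6, 7, 8, 9, 10, 12}

3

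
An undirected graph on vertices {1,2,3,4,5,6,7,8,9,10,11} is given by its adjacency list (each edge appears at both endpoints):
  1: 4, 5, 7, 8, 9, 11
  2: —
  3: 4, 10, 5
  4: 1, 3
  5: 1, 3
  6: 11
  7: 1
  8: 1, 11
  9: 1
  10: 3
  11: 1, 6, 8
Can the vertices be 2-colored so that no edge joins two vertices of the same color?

8-1-11-8 is an odd cycle (length 3), and a bipartite graph can contain only even cycles.

No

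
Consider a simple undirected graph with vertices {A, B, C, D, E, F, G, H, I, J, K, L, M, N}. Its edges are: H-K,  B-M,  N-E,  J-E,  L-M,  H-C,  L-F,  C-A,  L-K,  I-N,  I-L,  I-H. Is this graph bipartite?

Yes

Partition the vertices as {C, D, E, F, G, I, K, M} vs {A, B, H, J, L, N}. Each listed edge has one endpoint in each part, so the graph is bipartite.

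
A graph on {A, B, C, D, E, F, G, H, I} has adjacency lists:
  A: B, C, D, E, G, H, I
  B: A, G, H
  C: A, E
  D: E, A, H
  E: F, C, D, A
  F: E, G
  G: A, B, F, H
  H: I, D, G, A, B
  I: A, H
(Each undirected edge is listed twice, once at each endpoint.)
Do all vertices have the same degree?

Degrees: A:7, B:3, C:2, D:3, E:4, F:2, G:4, H:5, I:2
Degrees are not all equal (e.g. deg(C)=2 but deg(A)=7); not regular.

No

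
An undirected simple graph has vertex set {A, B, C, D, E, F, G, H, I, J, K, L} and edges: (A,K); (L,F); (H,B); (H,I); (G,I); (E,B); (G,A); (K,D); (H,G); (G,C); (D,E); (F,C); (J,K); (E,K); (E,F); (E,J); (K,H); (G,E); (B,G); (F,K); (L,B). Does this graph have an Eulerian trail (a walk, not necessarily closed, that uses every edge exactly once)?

Degrees: A:2, B:4, C:2, D:2, E:6, F:4, G:6, H:4, I:2, J:2, K:6, L:2
Odd-degree vertices: none (0 total).
The non-isolated vertices are connected and exactly 0 have odd degree, so an Eulerian trail exists.

Yes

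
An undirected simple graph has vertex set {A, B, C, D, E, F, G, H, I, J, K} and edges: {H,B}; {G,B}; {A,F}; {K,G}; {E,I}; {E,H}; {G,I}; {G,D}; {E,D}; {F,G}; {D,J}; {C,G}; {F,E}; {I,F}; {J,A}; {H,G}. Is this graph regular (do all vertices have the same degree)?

Degrees: A:2, B:2, C:1, D:3, E:4, F:4, G:7, H:3, I:3, J:2, K:1
Degrees are not all equal (e.g. deg(C)=1 but deg(G)=7); not regular.

No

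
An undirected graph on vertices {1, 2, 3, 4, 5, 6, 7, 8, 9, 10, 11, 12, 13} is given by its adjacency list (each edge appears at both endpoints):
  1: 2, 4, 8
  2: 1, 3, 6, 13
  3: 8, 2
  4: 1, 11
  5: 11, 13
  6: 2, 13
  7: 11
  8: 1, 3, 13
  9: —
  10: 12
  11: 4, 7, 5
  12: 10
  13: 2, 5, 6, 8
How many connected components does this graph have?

Component: {9}
Component: {10, 12}
Component: {1, 2, 3, 4, 5, 6, 7, 8, 11, 13}

3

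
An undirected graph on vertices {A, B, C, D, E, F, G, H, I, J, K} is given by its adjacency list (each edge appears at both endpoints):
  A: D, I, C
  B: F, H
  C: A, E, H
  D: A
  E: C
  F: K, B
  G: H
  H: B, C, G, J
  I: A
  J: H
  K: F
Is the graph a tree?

The graph has 11 vertices and 10 edges.
Connected and |E| = |V| - 1, which characterizes a tree.

Yes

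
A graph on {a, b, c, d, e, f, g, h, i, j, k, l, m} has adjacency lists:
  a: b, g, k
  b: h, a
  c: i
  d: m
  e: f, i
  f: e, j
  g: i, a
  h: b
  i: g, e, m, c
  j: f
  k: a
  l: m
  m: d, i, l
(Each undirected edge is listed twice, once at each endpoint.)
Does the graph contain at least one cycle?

No

The graph has 13 vertices, 12 edges, and 1 connected component.
A forest on 13 vertices with 1 component has exactly 12 edges, which matches — so no cycle.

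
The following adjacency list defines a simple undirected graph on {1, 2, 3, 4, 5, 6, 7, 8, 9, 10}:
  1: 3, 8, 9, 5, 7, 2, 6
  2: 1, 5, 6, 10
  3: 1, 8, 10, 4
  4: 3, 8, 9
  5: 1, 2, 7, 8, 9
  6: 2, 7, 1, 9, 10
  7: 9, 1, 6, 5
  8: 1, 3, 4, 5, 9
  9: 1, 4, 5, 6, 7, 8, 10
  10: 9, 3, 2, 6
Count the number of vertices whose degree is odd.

Degrees: 1:7, 2:4, 3:4, 4:3, 5:5, 6:5, 7:4, 8:5, 9:7, 10:4
Odd-degree vertices: 1, 4, 5, 6, 8, 9.

6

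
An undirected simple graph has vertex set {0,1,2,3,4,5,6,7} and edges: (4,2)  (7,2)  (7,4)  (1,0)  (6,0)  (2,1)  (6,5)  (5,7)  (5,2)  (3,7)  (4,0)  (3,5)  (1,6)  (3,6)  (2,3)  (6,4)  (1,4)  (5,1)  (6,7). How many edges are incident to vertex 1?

Neighbors of 1: 0, 2, 4, 5, 6.

5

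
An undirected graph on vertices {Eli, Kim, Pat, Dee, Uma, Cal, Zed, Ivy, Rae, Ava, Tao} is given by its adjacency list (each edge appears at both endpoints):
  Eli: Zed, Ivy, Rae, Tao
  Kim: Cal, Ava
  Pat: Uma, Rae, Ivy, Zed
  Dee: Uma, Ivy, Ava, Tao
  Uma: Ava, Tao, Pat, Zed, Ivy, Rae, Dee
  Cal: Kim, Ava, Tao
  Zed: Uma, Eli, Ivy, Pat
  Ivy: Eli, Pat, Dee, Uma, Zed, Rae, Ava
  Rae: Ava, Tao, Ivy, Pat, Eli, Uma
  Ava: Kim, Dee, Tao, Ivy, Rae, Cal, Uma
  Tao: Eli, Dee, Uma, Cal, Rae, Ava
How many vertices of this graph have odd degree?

4

Degrees: Eli:4, Kim:2, Pat:4, Dee:4, Uma:7, Cal:3, Zed:4, Ivy:7, Rae:6, Ava:7, Tao:6
Odd-degree vertices: Uma, Cal, Ivy, Ava.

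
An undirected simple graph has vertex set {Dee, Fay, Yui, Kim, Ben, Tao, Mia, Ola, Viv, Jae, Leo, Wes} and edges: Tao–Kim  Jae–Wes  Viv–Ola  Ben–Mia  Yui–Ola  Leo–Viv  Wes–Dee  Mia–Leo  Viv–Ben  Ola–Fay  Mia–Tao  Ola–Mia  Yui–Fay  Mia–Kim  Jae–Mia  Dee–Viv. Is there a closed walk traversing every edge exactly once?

Yes

Degrees: Dee:2, Fay:2, Yui:2, Kim:2, Ben:2, Tao:2, Mia:6, Ola:4, Viv:4, Jae:2, Leo:2, Wes:2
All degrees are even and the non-isolated vertices are connected — an Eulerian circuit exists.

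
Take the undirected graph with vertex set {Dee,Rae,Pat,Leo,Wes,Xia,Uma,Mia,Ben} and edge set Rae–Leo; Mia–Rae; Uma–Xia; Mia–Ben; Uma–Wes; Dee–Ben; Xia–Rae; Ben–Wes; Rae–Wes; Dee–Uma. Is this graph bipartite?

Color {Rae, Pat, Uma, Ben} black and {Dee, Leo, Wes, Xia, Mia} white. No edge joins two same-colored vertices, so the graph is bipartite.

Yes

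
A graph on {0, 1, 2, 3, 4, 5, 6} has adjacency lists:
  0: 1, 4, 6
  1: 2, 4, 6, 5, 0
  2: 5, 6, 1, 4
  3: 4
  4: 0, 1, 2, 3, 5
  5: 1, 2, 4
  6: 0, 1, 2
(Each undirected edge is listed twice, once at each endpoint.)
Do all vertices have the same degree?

No

Degrees: 0:3, 1:5, 2:4, 3:1, 4:5, 5:3, 6:3
Vertex 3 has degree 1 while 1 has degree 5, so the graph is not regular.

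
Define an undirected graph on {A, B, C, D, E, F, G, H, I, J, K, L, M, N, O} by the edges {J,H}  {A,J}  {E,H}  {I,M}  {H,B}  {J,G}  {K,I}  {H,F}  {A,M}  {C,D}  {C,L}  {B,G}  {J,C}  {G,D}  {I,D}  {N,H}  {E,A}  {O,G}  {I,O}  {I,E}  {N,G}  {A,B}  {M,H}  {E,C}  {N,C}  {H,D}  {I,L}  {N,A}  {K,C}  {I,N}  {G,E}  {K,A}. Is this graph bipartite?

Yes

Color {B, D, E, F, J, K, L, M, N, O} black and {A, C, G, H, I} white. No edge joins two same-colored vertices, so the graph is bipartite.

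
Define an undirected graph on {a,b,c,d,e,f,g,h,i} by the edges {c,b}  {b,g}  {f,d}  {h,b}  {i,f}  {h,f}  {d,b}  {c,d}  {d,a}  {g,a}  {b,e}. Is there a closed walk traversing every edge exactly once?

Degrees: a:2, b:5, c:2, d:4, e:1, f:3, g:2, h:2, i:1
Vertices with odd degree: b, e, f, i. An Eulerian circuit requires all degrees even.

No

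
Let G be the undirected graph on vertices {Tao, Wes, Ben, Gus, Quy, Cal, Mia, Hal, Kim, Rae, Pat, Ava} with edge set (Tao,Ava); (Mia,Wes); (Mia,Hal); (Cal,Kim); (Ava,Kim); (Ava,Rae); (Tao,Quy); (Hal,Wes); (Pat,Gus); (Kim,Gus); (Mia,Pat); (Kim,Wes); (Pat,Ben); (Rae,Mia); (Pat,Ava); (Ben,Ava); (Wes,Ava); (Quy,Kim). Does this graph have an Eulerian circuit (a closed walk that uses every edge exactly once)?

No

Degrees: Tao:2, Wes:4, Ben:2, Gus:2, Quy:2, Cal:1, Mia:4, Hal:2, Kim:5, Rae:2, Pat:4, Ava:6
Vertices with odd degree: Cal, Kim. An Eulerian circuit requires all degrees even.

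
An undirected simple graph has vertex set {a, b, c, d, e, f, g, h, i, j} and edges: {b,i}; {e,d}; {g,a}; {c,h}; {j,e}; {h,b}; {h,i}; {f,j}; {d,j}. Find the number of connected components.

3

Component: {a, g}
Component: {b, c, h, i}
Component: {d, e, f, j}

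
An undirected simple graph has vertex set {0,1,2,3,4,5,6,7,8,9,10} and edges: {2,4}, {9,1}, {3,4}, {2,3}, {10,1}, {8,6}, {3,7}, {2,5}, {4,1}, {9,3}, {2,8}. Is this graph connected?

Component: {0}
Component: {1, 2, 3, 4, 5, 6, 7, 8, 9, 10}
There are 2 separate components, so the graph is not connected.

No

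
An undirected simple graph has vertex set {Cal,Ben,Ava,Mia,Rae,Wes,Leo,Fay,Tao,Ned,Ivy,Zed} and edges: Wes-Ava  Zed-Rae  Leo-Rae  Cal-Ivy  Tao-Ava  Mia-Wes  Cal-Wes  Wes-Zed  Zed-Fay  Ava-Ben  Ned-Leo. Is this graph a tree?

Yes

|V| = 12, |E| = 11.
Connected and |E| = |V| - 1, which characterizes a tree.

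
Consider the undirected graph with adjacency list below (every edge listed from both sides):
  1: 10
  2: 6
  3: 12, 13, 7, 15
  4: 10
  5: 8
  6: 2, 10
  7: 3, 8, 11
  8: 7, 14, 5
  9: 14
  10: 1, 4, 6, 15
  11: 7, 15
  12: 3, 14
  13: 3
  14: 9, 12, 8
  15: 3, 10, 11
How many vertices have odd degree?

10

Degrees: 1:1, 2:1, 3:4, 4:1, 5:1, 6:2, 7:3, 8:3, 9:1, 10:4, 11:2, 12:2, 13:1, 14:3, 15:3
Odd-degree vertices: 1, 2, 4, 5, 7, 8, 9, 13, 14, 15.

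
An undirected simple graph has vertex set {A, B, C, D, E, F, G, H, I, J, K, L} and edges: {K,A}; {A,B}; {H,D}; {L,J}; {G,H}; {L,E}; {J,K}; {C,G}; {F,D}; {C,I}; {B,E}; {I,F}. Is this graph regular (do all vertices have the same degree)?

Yes

Degrees: A:2, B:2, C:2, D:2, E:2, F:2, G:2, H:2, I:2, J:2, K:2, L:2
Every vertex has degree 2, so the graph is 2-regular.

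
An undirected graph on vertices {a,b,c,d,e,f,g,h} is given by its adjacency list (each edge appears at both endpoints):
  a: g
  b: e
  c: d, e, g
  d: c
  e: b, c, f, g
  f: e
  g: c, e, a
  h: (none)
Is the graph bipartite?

e-c-g-e is an odd cycle (length 3), and a bipartite graph can contain only even cycles.

No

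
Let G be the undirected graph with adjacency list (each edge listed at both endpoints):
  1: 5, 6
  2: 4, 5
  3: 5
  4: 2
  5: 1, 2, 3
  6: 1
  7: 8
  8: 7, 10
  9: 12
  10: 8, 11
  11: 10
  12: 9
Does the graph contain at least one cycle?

No

|V| = 12, |E| = 9, number of components = 3.
Since 9 = 12 - 3, the graph is a forest and contains no cycle.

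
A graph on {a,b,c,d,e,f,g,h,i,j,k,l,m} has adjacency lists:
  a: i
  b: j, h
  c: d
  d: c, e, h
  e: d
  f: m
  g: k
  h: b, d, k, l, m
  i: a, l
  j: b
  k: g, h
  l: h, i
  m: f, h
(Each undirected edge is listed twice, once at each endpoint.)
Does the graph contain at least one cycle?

|V| = 13, |E| = 12, number of components = 1.
A forest on 13 vertices with 1 component has exactly 12 edges, which matches — so no cycle.

No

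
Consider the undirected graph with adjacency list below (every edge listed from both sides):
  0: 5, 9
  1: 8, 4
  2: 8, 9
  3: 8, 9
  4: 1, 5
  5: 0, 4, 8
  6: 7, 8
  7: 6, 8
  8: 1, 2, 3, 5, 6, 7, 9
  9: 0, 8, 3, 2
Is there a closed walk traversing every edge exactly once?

Degrees: 0:2, 1:2, 2:2, 3:2, 4:2, 5:3, 6:2, 7:2, 8:7, 9:4
Vertices with odd degree: 5, 8. An Eulerian circuit requires all degrees even.

No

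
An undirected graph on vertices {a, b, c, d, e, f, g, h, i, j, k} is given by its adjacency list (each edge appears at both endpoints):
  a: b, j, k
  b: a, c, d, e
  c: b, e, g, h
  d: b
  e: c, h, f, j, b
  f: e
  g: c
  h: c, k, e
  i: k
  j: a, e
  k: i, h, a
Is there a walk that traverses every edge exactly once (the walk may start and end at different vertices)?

No

Degrees: a:3, b:4, c:4, d:1, e:5, f:1, g:1, h:3, i:1, j:2, k:3
Odd-degree vertices: a, d, e, f, g, h, i, k (8 total).
An Eulerian trail requires 0 or 2 odd-degree vertices; here there are 8.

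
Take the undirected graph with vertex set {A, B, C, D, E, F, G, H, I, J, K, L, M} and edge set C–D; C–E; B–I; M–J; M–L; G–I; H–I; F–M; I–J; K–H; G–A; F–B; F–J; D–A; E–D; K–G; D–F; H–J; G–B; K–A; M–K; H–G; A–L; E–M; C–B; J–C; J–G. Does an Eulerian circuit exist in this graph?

Degrees: A:4, B:4, C:4, D:4, E:3, F:4, G:6, H:4, I:4, J:6, K:4, L:2, M:5
Vertices with odd degree: E, M. An Eulerian circuit requires all degrees even.

No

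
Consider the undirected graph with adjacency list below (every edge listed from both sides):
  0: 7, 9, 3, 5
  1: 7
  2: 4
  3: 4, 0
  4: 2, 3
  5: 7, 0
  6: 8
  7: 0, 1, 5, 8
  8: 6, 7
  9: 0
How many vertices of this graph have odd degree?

Degrees: 0:4, 1:1, 2:1, 3:2, 4:2, 5:2, 6:1, 7:4, 8:2, 9:1
Odd-degree vertices: 1, 2, 6, 9.

4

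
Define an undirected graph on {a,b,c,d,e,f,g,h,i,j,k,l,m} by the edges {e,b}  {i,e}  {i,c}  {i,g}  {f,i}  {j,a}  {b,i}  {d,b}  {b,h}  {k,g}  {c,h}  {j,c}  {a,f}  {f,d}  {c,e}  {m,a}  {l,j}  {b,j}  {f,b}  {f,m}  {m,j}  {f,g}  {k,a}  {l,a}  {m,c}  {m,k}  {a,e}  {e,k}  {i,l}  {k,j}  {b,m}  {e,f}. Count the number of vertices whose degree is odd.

Degrees: a:6, b:7, c:5, d:2, e:6, f:7, g:3, h:2, i:6, j:6, k:5, l:3, m:6
Odd-degree vertices: b, c, f, g, k, l.

6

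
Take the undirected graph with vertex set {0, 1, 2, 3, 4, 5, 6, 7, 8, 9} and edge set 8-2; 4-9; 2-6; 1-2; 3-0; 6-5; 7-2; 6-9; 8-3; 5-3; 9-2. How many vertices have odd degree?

Degrees: 0:1, 1:1, 2:5, 3:3, 4:1, 5:2, 6:3, 7:1, 8:2, 9:3
Odd-degree vertices: 0, 1, 2, 3, 4, 6, 7, 9.

8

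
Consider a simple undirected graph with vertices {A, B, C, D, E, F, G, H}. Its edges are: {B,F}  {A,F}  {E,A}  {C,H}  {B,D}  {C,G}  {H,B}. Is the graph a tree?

Yes

The graph has 8 vertices and 7 edges.
It is connected with exactly 7 edges, hence acyclic — it is a tree.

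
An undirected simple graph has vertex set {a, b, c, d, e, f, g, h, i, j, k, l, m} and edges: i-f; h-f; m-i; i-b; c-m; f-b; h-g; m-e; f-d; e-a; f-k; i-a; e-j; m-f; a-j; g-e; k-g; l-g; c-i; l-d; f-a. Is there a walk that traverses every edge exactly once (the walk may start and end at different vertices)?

Yes

Degrees: a:4, b:2, c:2, d:2, e:4, f:7, g:4, h:2, i:5, j:2, k:2, l:2, m:4
Odd-degree vertices: f, i (2 total).
The non-isolated vertices are connected and exactly 2 have odd degree, so an Eulerian trail exists (from f to i).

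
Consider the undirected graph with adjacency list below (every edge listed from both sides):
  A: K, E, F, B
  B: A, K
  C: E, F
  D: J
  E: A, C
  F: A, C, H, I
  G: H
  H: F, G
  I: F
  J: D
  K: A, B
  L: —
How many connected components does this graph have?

3

Component: {L}
Component: {D, J}
Component: {A, B, C, E, F, G, H, I, K}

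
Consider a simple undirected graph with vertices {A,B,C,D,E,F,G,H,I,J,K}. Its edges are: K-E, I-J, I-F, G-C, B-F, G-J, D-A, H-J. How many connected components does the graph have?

3

Component: {A, D}
Component: {E, K}
Component: {B, C, F, G, H, I, J}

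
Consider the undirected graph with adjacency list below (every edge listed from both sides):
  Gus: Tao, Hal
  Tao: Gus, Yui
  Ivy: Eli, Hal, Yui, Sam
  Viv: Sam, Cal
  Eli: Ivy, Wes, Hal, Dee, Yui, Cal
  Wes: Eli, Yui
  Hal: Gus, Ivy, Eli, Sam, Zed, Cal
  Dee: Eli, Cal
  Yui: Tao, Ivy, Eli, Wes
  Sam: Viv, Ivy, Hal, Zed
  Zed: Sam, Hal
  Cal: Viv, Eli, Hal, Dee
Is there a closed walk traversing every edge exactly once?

Degrees: Gus:2, Tao:2, Ivy:4, Viv:2, Eli:6, Wes:2, Hal:6, Dee:2, Yui:4, Sam:4, Zed:2, Cal:4
Every vertex has even degree and the edges form a single connected piece, so an Eulerian circuit exists.

Yes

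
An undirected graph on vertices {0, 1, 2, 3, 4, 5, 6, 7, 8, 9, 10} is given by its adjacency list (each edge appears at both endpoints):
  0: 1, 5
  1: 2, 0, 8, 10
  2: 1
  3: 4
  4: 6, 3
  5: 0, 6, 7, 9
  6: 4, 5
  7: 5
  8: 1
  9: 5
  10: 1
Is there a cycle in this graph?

No

The graph has 11 vertices, 10 edges, and 1 connected component.
Since 10 = 11 - 1, the graph is a forest and contains no cycle.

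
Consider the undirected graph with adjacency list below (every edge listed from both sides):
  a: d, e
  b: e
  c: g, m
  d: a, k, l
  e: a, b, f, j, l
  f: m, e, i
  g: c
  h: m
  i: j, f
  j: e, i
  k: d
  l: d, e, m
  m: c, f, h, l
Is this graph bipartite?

Yes

A valid 2-coloring puts {d, e, g, i, m} on one side and {a, b, c, f, h, j, k, l} on the other; every edge crosses between the two sides.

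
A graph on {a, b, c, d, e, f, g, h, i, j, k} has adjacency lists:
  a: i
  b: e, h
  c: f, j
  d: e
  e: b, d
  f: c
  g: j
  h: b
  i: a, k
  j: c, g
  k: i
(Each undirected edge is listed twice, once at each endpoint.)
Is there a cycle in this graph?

No

The graph has 11 vertices, 8 edges, and 3 connected components.
Since 8 = 11 - 3, the graph is a forest and contains no cycle.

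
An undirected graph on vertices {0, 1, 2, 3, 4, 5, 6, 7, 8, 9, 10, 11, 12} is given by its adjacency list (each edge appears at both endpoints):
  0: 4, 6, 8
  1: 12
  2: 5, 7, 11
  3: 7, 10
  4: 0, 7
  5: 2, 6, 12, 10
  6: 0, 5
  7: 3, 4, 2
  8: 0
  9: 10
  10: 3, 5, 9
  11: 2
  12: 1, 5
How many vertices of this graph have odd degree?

8

Degrees: 0:3, 1:1, 2:3, 3:2, 4:2, 5:4, 6:2, 7:3, 8:1, 9:1, 10:3, 11:1, 12:2
Odd-degree vertices: 0, 1, 2, 7, 8, 9, 10, 11.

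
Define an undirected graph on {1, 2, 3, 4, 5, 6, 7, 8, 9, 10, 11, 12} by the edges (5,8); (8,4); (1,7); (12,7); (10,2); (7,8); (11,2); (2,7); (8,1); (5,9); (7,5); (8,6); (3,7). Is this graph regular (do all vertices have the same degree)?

Degrees: 1:2, 2:3, 3:1, 4:1, 5:3, 6:1, 7:6, 8:5, 9:1, 10:1, 11:1, 12:1
Vertex 3 has degree 1 while 7 has degree 6, so the graph is not regular.

No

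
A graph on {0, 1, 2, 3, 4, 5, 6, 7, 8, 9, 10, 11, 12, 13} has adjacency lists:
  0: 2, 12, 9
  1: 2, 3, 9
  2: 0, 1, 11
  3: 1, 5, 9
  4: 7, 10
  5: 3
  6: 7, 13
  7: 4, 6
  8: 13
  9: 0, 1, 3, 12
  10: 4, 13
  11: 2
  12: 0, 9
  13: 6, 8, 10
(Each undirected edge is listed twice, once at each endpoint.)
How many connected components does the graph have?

Component: {4, 6, 7, 8, 10, 13}
Component: {0, 1, 2, 3, 5, 9, 11, 12}

2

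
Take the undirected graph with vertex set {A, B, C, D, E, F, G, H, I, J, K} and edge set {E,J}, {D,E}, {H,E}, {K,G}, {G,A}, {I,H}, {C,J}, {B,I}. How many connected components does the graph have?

Component: {F}
Component: {A, G, K}
Component: {B, C, D, E, H, I, J}

3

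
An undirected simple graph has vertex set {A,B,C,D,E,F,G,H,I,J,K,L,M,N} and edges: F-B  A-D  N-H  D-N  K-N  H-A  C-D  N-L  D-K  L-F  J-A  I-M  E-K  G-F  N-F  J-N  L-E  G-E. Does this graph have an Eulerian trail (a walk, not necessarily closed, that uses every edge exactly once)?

Degrees: A:3, B:1, C:1, D:4, E:3, F:4, G:2, H:2, I:1, J:2, K:3, L:3, M:1, N:6
Odd-degree vertices: A, B, C, E, I, K, L, M (8 total).
An Eulerian trail requires 0 or 2 odd-degree vertices; here there are 8.

No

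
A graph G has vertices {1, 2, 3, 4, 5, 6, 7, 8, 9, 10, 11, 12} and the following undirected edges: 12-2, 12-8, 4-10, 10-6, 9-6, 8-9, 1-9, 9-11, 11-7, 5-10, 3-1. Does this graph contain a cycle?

|V| = 12, |E| = 11, number of components = 1.
A forest on 12 vertices with 1 component has exactly 11 edges, which matches — so no cycle.

No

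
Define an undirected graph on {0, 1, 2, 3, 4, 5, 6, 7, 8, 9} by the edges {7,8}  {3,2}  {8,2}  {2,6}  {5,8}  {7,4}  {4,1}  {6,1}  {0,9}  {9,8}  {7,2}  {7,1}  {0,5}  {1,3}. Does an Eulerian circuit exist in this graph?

Degrees: 0:2, 1:4, 2:4, 3:2, 4:2, 5:2, 6:2, 7:4, 8:4, 9:2
All degrees are even and the non-isolated vertices are connected — an Eulerian circuit exists.

Yes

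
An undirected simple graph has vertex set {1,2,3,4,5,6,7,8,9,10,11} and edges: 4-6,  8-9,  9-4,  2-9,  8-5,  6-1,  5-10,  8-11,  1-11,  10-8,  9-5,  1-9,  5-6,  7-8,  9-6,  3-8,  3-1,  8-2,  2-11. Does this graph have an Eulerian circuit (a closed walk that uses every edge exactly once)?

No

Degrees: 1:4, 2:3, 3:2, 4:2, 5:4, 6:4, 7:1, 8:7, 9:6, 10:2, 11:3
2, 7, 8, 11 have odd degree; an Eulerian circuit needs every degree to be even, so none exists.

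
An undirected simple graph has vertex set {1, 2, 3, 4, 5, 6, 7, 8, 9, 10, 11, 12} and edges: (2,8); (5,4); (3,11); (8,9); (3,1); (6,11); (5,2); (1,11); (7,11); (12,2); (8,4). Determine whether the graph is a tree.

|V| = 12, |E| = 11.
It is not connected, so it is not a tree.

No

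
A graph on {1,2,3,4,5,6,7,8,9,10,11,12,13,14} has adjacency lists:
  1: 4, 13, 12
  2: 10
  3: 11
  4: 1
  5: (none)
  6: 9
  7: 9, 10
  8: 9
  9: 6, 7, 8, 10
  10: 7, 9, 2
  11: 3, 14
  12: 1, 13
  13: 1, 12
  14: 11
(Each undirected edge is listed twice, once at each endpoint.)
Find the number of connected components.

Component: {5}
Component: {3, 11, 14}
Component: {1, 4, 12, 13}
Component: {2, 6, 7, 8, 9, 10}

4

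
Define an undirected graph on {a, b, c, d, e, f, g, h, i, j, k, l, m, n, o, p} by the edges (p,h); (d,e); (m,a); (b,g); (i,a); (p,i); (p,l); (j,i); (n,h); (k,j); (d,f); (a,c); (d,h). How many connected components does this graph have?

3

Component: {o}
Component: {b, g}
Component: {a, c, d, e, f, h, i, j, k, l, m, n, p}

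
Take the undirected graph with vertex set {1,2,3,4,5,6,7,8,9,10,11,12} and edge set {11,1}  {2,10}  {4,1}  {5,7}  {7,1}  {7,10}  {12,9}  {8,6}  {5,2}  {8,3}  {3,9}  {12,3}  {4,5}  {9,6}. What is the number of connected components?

Component: {3, 6, 8, 9, 12}
Component: {1, 2, 4, 5, 7, 10, 11}

2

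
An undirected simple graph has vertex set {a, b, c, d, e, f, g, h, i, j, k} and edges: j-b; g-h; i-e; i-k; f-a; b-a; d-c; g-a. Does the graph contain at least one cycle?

No

|V| = 11, |E| = 8, number of components = 3.
A forest on 11 vertices with 3 components has exactly 8 edges, which matches — so no cycle.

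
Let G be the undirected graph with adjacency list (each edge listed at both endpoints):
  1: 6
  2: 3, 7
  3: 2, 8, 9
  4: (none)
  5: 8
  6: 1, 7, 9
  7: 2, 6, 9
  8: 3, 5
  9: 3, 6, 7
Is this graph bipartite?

The cycle 7-6-9-7 has length 3, which is odd, so the graph is not bipartite.

No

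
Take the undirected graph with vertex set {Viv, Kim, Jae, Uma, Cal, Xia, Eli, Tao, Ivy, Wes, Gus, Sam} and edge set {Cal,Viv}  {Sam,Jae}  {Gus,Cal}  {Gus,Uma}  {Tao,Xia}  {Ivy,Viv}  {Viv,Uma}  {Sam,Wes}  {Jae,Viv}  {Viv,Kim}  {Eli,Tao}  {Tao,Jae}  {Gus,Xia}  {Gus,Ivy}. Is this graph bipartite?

Yes

Color {Kim, Jae, Uma, Cal, Xia, Eli, Ivy, Wes} black and {Viv, Tao, Gus, Sam} white. No edge joins two same-colored vertices, so the graph is bipartite.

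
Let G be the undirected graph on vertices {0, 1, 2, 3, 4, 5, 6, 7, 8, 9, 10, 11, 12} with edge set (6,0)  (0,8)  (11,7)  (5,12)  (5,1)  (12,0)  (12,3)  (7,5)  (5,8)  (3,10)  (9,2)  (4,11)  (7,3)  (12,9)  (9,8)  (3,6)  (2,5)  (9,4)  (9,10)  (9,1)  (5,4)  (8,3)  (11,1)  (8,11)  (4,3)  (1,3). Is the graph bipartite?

Yes

Partition the vertices as {1, 2, 4, 6, 7, 8, 10, 12} vs {0, 3, 5, 9, 11}. Each listed edge has one endpoint in each part, so the graph is bipartite.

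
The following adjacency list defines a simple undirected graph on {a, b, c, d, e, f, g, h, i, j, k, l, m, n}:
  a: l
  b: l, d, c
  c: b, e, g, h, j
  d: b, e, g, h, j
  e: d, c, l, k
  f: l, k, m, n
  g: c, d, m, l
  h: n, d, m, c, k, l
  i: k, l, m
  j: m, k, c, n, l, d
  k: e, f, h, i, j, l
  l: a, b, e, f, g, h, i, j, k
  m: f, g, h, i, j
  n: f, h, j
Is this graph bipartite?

No

The cycle k-l-j-k has length 3, which is odd, so the graph is not bipartite.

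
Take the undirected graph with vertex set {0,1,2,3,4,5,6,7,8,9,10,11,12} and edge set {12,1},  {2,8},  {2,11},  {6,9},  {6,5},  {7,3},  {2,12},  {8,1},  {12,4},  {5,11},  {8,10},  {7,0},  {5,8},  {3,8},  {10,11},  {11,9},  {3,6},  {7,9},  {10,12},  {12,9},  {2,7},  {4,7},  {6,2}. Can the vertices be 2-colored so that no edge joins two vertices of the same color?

Partition the vertices as {6, 7, 8, 11, 12} vs {0, 1, 2, 3, 4, 5, 9, 10}. Each listed edge has one endpoint in each part, so the graph is bipartite.

Yes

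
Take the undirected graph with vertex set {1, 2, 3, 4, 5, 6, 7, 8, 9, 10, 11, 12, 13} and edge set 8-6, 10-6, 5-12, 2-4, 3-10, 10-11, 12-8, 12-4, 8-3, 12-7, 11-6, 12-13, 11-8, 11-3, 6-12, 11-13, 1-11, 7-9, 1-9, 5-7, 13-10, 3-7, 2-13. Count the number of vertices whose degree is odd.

0

Degrees: 1:2, 2:2, 3:4, 4:2, 5:2, 6:4, 7:4, 8:4, 9:2, 10:4, 11:6, 12:6, 13:4
Odd-degree vertices: none.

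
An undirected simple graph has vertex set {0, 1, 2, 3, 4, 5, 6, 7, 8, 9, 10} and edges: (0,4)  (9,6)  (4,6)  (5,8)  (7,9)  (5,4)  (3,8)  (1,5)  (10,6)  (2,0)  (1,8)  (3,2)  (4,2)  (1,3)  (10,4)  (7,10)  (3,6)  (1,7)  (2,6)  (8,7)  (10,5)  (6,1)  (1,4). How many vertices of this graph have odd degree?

0

Degrees: 0:2, 1:6, 2:4, 3:4, 4:6, 5:4, 6:6, 7:4, 8:4, 9:2, 10:4
Odd-degree vertices: none.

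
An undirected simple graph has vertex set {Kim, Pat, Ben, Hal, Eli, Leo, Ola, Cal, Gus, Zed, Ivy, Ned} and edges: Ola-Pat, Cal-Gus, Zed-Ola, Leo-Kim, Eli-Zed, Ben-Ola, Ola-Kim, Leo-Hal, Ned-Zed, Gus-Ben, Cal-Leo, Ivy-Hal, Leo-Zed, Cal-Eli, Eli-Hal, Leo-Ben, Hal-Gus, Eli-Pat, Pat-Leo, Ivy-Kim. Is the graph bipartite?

Yes

Partition the vertices as {Eli, Leo, Ola, Gus, Ivy, Ned} vs {Kim, Pat, Ben, Hal, Cal, Zed}. Each listed edge has one endpoint in each part, so the graph is bipartite.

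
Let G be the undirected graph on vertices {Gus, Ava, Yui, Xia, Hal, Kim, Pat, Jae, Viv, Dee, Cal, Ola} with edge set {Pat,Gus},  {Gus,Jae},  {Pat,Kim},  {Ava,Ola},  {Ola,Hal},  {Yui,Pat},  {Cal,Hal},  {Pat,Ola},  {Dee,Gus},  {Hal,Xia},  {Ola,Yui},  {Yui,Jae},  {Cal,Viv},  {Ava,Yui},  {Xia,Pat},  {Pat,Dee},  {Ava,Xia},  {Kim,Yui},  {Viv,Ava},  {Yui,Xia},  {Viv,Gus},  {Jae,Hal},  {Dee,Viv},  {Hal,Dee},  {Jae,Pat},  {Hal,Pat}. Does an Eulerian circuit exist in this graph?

Yes

Degrees: Gus:4, Ava:4, Yui:6, Xia:4, Hal:6, Kim:2, Pat:8, Jae:4, Viv:4, Dee:4, Cal:2, Ola:4
Every vertex has even degree and the edges form a single connected piece, so an Eulerian circuit exists.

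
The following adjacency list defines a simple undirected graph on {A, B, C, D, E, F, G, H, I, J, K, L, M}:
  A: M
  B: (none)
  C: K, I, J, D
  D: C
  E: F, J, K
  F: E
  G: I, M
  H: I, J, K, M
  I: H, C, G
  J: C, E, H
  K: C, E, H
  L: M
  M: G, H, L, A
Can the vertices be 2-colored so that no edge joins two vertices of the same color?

Yes

Partition the vertices as {B, D, F, I, J, K, M} vs {A, C, E, G, H, L}. Each listed edge has one endpoint in each part, so the graph is bipartite.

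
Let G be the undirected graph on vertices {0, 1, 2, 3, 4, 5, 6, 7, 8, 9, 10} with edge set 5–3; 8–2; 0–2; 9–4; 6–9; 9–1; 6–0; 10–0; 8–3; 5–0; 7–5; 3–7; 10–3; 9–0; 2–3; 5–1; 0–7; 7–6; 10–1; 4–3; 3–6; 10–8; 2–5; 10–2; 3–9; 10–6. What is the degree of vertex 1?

3

Neighbors of 1: 5, 9, 10.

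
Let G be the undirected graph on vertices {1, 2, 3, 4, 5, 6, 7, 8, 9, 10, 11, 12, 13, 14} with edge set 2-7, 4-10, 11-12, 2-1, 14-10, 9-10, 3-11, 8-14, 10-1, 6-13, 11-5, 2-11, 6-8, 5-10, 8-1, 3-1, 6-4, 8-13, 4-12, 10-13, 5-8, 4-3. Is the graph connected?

Yes

A breadth-first search from 1 visits 1, 10, 2, 3, 8, 5, 14, 9, 4, 13, 11, 7, 6, 12 — all 14 vertices — so the graph is connected.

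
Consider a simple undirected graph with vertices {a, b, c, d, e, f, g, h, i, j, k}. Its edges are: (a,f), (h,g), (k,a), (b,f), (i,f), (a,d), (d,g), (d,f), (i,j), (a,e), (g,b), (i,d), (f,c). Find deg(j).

1

Neighbors of j: i.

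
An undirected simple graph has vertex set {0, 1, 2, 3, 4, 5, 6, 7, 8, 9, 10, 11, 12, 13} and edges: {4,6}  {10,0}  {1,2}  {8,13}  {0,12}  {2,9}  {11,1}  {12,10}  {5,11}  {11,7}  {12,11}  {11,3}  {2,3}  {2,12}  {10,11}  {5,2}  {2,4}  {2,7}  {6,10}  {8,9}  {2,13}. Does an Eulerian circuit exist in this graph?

Degrees: 0:2, 1:2, 2:8, 3:2, 4:2, 5:2, 6:2, 7:2, 8:2, 9:2, 10:4, 11:6, 12:4, 13:2
All degrees are even and the non-isolated vertices are connected — an Eulerian circuit exists.

Yes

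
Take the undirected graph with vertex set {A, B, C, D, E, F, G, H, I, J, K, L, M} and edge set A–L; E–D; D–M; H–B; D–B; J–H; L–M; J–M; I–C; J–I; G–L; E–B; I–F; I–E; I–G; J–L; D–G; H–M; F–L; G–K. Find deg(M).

4

Neighbors of M: D, H, J, L.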